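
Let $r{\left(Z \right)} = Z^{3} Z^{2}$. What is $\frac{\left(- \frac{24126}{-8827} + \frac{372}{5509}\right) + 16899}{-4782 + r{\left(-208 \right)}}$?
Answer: $- \frac{23482851501}{540921862540576790} \approx -4.3413 \cdot 10^{-8}$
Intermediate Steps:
$r{\left(Z \right)} = Z^{5}$
$\frac{\left(- \frac{24126}{-8827} + \frac{372}{5509}\right) + 16899}{-4782 + r{\left(-208 \right)}} = \frac{\left(- \frac{24126}{-8827} + \frac{372}{5509}\right) + 16899}{-4782 + \left(-208\right)^{5}} = \frac{\left(\left(-24126\right) \left(- \frac{1}{8827}\right) + 372 \cdot \frac{1}{5509}\right) + 16899}{-4782 - 389328928768} = \frac{\left(\frac{24126}{8827} + \frac{372}{5509}\right) + 16899}{-389328933550} = \left(\frac{19456254}{6946849} + 16899\right) \left(- \frac{1}{389328933550}\right) = \frac{117414257505}{6946849} \left(- \frac{1}{389328933550}\right) = - \frac{23482851501}{540921862540576790}$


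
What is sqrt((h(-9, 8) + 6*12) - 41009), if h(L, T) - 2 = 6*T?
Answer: 3*I*sqrt(4543) ≈ 202.21*I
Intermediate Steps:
h(L, T) = 2 + 6*T
sqrt((h(-9, 8) + 6*12) - 41009) = sqrt(((2 + 6*8) + 6*12) - 41009) = sqrt(((2 + 48) + 72) - 41009) = sqrt((50 + 72) - 41009) = sqrt(122 - 41009) = sqrt(-40887) = 3*I*sqrt(4543)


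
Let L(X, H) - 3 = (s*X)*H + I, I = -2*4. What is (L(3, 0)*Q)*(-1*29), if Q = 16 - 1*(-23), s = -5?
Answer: 5655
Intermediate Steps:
I = -8
L(X, H) = -5 - 5*H*X (L(X, H) = 3 + ((-5*X)*H - 8) = 3 + (-5*H*X - 8) = 3 + (-8 - 5*H*X) = -5 - 5*H*X)
Q = 39 (Q = 16 + 23 = 39)
(L(3, 0)*Q)*(-1*29) = ((-5 - 5*0*3)*39)*(-1*29) = ((-5 + 0)*39)*(-29) = -5*39*(-29) = -195*(-29) = 5655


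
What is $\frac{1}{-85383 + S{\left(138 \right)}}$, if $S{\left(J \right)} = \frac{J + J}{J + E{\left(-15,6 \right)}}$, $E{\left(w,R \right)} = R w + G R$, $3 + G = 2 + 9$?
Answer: $- \frac{8}{683041} \approx -1.1712 \cdot 10^{-5}$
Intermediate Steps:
$G = 8$ ($G = -3 + \left(2 + 9\right) = -3 + 11 = 8$)
$E{\left(w,R \right)} = 8 R + R w$ ($E{\left(w,R \right)} = R w + 8 R = 8 R + R w$)
$S{\left(J \right)} = \frac{2 J}{-42 + J}$ ($S{\left(J \right)} = \frac{J + J}{J + 6 \left(8 - 15\right)} = \frac{2 J}{J + 6 \left(-7\right)} = \frac{2 J}{J - 42} = \frac{2 J}{-42 + J}$)
$\frac{1}{-85383 + S{\left(138 \right)}} = \frac{1}{-85383 + 2 \cdot 138 \frac{1}{-42 + 138}} = \frac{1}{-85383 + 2 \cdot 138 \cdot \frac{1}{96}} = \frac{1}{-85383 + \frac{23}{8}} = \frac{1}{- \frac{683041}{8}} = - \frac{8}{683041}$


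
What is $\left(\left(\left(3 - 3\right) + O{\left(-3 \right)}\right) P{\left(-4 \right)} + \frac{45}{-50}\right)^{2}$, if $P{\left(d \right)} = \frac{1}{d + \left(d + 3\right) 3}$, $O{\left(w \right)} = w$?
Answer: $\frac{1089}{4900} \approx 0.22224$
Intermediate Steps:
$P{\left(d \right)} = \frac{1}{9 + 4 d}$ ($P{\left(d \right)} = \frac{1}{d + \left(3 + d\right) 3} = \frac{1}{d + \left(9 + 3 d\right)} = \frac{1}{9 + 4 d}$)
$\left(\left(\left(3 - 3\right) + O{\left(-3 \right)}\right) P{\left(-4 \right)} + \frac{45}{-50}\right)^{2} = \left(\frac{\left(3 - 3\right) - 3}{9 + 4 \left(-4\right)} + \frac{45}{-50}\right)^{2} = \left(\frac{\left(3 - 3\right) - 3}{9 - 16} + 45 \left(- \frac{1}{50}\right)\right)^{2} = \left(\frac{0 - 3}{-7} - \frac{9}{10}\right)^{2} = \left(\left(-3\right) \left(- \frac{1}{7}\right) - \frac{9}{10}\right)^{2} = \left(\frac{3}{7} - \frac{9}{10}\right)^{2} = \left(- \frac{33}{70}\right)^{2} = \frac{1089}{4900}$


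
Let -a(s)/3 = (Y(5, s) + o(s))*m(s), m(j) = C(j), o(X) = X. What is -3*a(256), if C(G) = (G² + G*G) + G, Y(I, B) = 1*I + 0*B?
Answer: 308489472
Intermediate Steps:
Y(I, B) = I (Y(I, B) = I + 0 = I)
C(G) = G + 2*G² (C(G) = (G² + G²) + G = 2*G² + G = G + 2*G²)
m(j) = j*(1 + 2*j)
a(s) = -3*s*(1 + 2*s)*(5 + s) (a(s) = -3*(5 + s)*s*(1 + 2*s) = -3*s*(1 + 2*s)*(5 + s))
-3*a(256) = -(-9)*256*(1 + 2*256)*(5 + 256) = -(-9)*256*(1 + 512)*261 = -(-9)*256*513*261 = -3*(-102829824) = 308489472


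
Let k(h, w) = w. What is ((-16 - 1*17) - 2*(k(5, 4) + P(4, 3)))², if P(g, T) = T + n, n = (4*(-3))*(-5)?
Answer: 27889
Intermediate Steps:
n = 60 (n = -12*(-5) = 60)
P(g, T) = 60 + T (P(g, T) = T + 60 = 60 + T)
((-16 - 1*17) - 2*(k(5, 4) + P(4, 3)))² = ((-16 - 1*17) - 2*(4 + (60 + 3)))² = ((-16 - 17) - 2*(4 + 63))² = (-33 - 2*67)² = (-33 - 134)² = (-167)² = 27889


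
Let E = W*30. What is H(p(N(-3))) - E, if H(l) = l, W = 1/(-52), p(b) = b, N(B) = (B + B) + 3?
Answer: -63/26 ≈ -2.4231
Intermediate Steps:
N(B) = 3 + 2*B (N(B) = 2*B + 3 = 3 + 2*B)
W = -1/52 ≈ -0.019231
E = -15/26 (E = -1/52*30 = -15/26 ≈ -0.57692)
H(p(N(-3))) - E = (3 + 2*(-3)) - 1*(-15/26) = (3 - 6) + 15/26 = -3 + 15/26 = -63/26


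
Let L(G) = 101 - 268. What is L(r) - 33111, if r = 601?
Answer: -33278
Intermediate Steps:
L(G) = -167
L(r) - 33111 = -167 - 33111 = -33278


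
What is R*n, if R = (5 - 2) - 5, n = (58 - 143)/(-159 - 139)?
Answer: -85/149 ≈ -0.57047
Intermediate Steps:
n = 85/298 (n = -85/(-298) = -85*(-1/298) = 85/298 ≈ 0.28523)
R = -2 (R = 3 - 5 = -2)
R*n = -2*85/298 = -85/149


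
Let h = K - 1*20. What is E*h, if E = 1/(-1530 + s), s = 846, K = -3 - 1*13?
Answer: 1/19 ≈ 0.052632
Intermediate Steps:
K = -16 (K = -3 - 13 = -16)
E = -1/684 (E = 1/(-1530 + 846) = 1/(-684) = -1/684 ≈ -0.0014620)
h = -36 (h = -16 - 1*20 = -16 - 20 = -36)
E*h = -1/684*(-36) = 1/19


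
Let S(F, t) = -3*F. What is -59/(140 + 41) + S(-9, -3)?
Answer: 4828/181 ≈ 26.674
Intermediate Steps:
-59/(140 + 41) + S(-9, -3) = -59/(140 + 41) - 3*(-9) = -59/181 + 27 = 4828/181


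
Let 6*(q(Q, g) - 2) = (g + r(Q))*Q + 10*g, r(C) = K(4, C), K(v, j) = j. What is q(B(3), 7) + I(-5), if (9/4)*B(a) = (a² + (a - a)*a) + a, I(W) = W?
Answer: 530/27 ≈ 19.630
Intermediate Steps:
r(C) = C
B(a) = 4*a/9 + 4*a²/9 (B(a) = 4*((a² + (a - a)*a) + a)/9 = 4*((a² + 0*a) + a)/9 = 4*((a² + 0) + a)/9 = 4*(a² + a)/9 = 4*(a + a²)/9 = 4*a/9 + 4*a²/9)
q(Q, g) = 2 + 5*g/3 + Q*(Q + g)/6 (q(Q, g) = 2 + ((g + Q)*Q + 10*g)/6 = 2 + ((Q + g)*Q + 10*g)/6 = 2 + (Q*(Q + g) + 10*g)/6 = 2 + (10*g + Q*(Q + g))/6 = 2 + (5*g/3 + Q*(Q + g)/6) = 2 + 5*g/3 + Q*(Q + g)/6)
q(B(3), 7) + I(-5) = (2 + ((4/9)*3*(1 + 3))²/6 + (5/3)*7 + (⅙)*((4/9)*3*(1 + 3))*7) - 5 = (2 + ((4/9)*3*4)²/6 + 35/3 + (⅙)*((4/9)*3*4)*7) - 5 = (2 + (16/3)²/6 + 35/3 + (⅙)*(16/3)*7) - 5 = (2 + (⅙)*(256/9) + 35/3 + 56/9) - 5 = (2 + 128/27 + 35/3 + 56/9) - 5 = 665/27 - 5 = 530/27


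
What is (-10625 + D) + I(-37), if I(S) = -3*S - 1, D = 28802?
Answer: 18287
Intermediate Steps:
I(S) = -1 - 3*S
(-10625 + D) + I(-37) = (-10625 + 28802) + (-1 - 3*(-37)) = 18177 + (-1 + 111) = 18177 + 110 = 18287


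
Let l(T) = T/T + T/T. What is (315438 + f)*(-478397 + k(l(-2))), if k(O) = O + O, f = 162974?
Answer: -228868951916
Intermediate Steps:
l(T) = 2 (l(T) = 1 + 1 = 2)
k(O) = 2*O
(315438 + f)*(-478397 + k(l(-2))) = (315438 + 162974)*(-478397 + 2*2) = 478412*(-478397 + 4) = 478412*(-478393) = -228868951916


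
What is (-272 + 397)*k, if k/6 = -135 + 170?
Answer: 26250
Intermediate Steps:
k = 210 (k = 6*(-135 + 170) = 6*35 = 210)
(-272 + 397)*k = (-272 + 397)*210 = 125*210 = 26250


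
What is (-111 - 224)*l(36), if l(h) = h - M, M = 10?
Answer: -8710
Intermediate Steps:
l(h) = -10 + h (l(h) = h - 1*10 = h - 10 = -10 + h)
(-111 - 224)*l(36) = (-111 - 224)*(-10 + 36) = -335*26 = -8710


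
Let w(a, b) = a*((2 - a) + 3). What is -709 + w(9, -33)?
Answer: -745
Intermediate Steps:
w(a, b) = a*(5 - a)
-709 + w(9, -33) = -709 + 9*(5 - 1*9) = -709 + 9*(5 - 9) = -709 + 9*(-4) = -709 - 36 = -745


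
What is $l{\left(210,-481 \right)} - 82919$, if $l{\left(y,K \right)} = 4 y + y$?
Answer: $-81869$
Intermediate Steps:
$l{\left(y,K \right)} = 5 y$
$l{\left(210,-481 \right)} - 82919 = 5 \cdot 210 - 82919 = 1050 - 82919 = -81869$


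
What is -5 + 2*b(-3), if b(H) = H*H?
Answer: 13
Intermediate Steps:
b(H) = H**2
-5 + 2*b(-3) = -5 + 2*(-3)**2 = -5 + 2*9 = -5 + 18 = 13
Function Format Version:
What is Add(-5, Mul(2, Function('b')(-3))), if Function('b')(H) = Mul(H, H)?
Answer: 13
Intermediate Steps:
Function('b')(H) = Pow(H, 2)
Add(-5, Mul(2, Function('b')(-3))) = Add(-5, Mul(2, Pow(-3, 2))) = Add(-5, Mul(2, 9)) = Add(-5, 18) = 13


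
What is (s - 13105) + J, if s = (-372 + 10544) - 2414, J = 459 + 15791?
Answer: 10903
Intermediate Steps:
J = 16250
s = 7758 (s = 10172 - 2414 = 7758)
(s - 13105) + J = (7758 - 13105) + 16250 = -5347 + 16250 = 10903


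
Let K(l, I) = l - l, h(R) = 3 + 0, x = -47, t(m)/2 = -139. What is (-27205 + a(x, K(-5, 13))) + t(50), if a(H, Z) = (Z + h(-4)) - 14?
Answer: -27494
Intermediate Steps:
t(m) = -278 (t(m) = 2*(-139) = -278)
h(R) = 3
K(l, I) = 0
a(H, Z) = -11 + Z (a(H, Z) = (Z + 3) - 14 = (3 + Z) - 14 = -11 + Z)
(-27205 + a(x, K(-5, 13))) + t(50) = (-27205 + (-11 + 0)) - 278 = (-27205 - 11) - 278 = -27216 - 278 = -27494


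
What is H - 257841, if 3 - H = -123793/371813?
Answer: -95867396501/371813 ≈ -2.5784e+5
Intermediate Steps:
H = 1239232/371813 (H = 3 - (-123793)/371813 = 3 - 1*(-123793/371813) = 3 + 123793/371813 = 1239232/371813 ≈ 3.3329)
H - 257841 = 1239232/371813 - 257841 = -95867396501/371813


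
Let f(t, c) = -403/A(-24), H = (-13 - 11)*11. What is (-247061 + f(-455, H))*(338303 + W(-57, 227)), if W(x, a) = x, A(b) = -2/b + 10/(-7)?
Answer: -9431665332086/113 ≈ -8.3466e+10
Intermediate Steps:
A(b) = -10/7 - 2/b (A(b) = -2/b + 10*(-1/7) = -2/b - 10/7 = -10/7 - 2/b)
H = -264 (H = -24*11 = -264)
f(t, c) = 33852/113 (f(t, c) = -403/(-10/7 - 2/(-24)) = -403/(-10/7 - 2*(-1/24)) = -403/(-10/7 + 1/12) = -403/(-113/84) = -403*(-84/113) = 33852/113)
(-247061 + f(-455, H))*(338303 + W(-57, 227)) = (-247061 + 33852/113)*(338303 - 57) = -27884041/113*338246 = -9431665332086/113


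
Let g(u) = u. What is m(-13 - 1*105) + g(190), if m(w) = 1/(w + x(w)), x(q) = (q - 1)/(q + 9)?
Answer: 2421061/12743 ≈ 189.99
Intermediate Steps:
x(q) = (-1 + q)/(9 + q)
m(w) = 1/(w + (-1 + w)/(9 + w))
m(-13 - 1*105) + g(190) = (9 + (-13 - 1*105))/(-1 + (-13 - 1*105) + (-13 - 1*105)*(9 + (-13 - 1*105))) + 190 = (9 + (-13 - 105))/(-1 + (-13 - 105) + (-13 - 105)*(9 + (-13 - 105))) + 190 = (9 - 118)/(-1 - 118 - 118*(9 - 118)) + 190 = -109/(-1 - 118 - 118*(-109)) + 190 = -109/(-1 - 118 + 12862) + 190 = -109/12743 + 190 = 2421061/12743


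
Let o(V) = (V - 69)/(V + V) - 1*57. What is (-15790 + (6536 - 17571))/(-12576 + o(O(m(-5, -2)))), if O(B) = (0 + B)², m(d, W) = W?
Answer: 214600/101129 ≈ 2.1220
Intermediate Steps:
O(B) = B²
o(V) = -57 + (-69 + V)/(2*V) (o(V) = (-69 + V)/((2*V)) - 57 = (-69 + V)*(1/(2*V)) - 57 = (-69 + V)/(2*V) - 57 = -57 + (-69 + V)/(2*V))
(-15790 + (6536 - 17571))/(-12576 + o(O(m(-5, -2)))) = (-15790 + (6536 - 17571))/(-12576 + (-69 - 113*(-2)²)/(2*((-2)²))) = (-15790 - 11035)/(-12576 + (½)*(-69 - 113*4)/4) = -26825/(-12576 + (½)*(¼)*(-69 - 452)) = -26825/(-12576 + (½)*(¼)*(-521)) = -26825/(-12576 - 521/8) = -26825/(-101129/8) = -26825*(-8/101129) = 214600/101129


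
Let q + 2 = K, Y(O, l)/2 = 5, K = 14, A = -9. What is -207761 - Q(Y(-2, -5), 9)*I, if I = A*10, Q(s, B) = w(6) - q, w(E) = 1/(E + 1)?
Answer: -1461797/7 ≈ -2.0883e+5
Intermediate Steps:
w(E) = 1/(1 + E)
Y(O, l) = 10 (Y(O, l) = 2*5 = 10)
q = 12 (q = -2 + 14 = 12)
Q(s, B) = -83/7 (Q(s, B) = 1/(1 + 6) - 1*12 = 1/7 - 12 = ⅐ - 12 = -83/7)
I = -90 (I = -9*10 = -90)
-207761 - Q(Y(-2, -5), 9)*I = -207761 - (-83)*(-90)/7 = -207761 - 1*7470/7 = -207761 - 7470/7 = -1461797/7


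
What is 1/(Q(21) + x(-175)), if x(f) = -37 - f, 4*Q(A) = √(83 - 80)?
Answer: 736/101567 - 4*√3/304701 ≈ 0.0072237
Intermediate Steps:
Q(A) = √3/4 (Q(A) = √(83 - 80)/4 = √3/4)
1/(Q(21) + x(-175)) = 1/(√3/4 + (-37 - 1*(-175))) = 1/(√3/4 + (-37 + 175)) = 1/(√3/4 + 138) = 1/(138 + √3/4)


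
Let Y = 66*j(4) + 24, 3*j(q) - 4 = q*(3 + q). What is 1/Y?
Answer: 1/728 ≈ 0.0013736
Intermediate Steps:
j(q) = 4/3 + q*(3 + q)/3 (j(q) = 4/3 + (q*(3 + q))/3 = 4/3 + q*(3 + q)/3)
Y = 728 (Y = 66*(4/3 + 4 + (⅓)*4²) + 24 = 66*(4/3 + 4 + (⅓)*16) + 24 = 66*(4/3 + 4 + 16/3) + 24 = 66*(32/3) + 24 = 704 + 24 = 728)
1/Y = 1/728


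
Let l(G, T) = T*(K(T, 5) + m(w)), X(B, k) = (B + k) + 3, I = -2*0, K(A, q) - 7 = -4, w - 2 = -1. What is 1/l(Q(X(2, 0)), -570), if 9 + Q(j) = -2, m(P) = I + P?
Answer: -1/2280 ≈ -0.00043860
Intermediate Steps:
w = 1 (w = 2 - 1 = 1)
K(A, q) = 3 (K(A, q) = 7 - 4 = 3)
I = 0
X(B, k) = 3 + B + k
m(P) = P (m(P) = 0 + P = P)
Q(j) = -11 (Q(j) = -9 - 2 = -11)
l(G, T) = 4*T (l(G, T) = T*(3 + 1) = T*4 = 4*T)
1/l(Q(X(2, 0)), -570) = 1/(4*(-570)) = 1/(-2280) = -1/2280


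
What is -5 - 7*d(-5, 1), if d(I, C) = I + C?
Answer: 23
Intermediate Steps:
d(I, C) = C + I
-5 - 7*d(-5, 1) = -5 - 7*(1 - 5) = -5 - 7*(-4) = -5 + 28 = 23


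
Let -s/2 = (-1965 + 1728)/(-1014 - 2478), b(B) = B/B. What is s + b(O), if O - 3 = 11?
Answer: 503/582 ≈ 0.86426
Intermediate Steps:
O = 14 (O = 3 + 11 = 14)
b(B) = 1
s = -79/582 (s = -2*(-1965 + 1728)/(-1014 - 2478) = -(-474)/(-3492) = -(-474)*(-1)/3492 = -2*79/1164 = -79/582 ≈ -0.13574)
s + b(O) = -79/582 + 1 = 503/582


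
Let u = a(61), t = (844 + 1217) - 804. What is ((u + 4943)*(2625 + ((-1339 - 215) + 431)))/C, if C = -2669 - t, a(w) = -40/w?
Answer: -17416441/9211 ≈ -1890.8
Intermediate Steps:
t = 1257 (t = 2061 - 804 = 1257)
u = -40/61 ≈ -0.65574
C = -3926 (C = -2669 - 1*1257 = -2669 - 1257 = -3926)
((u + 4943)*(2625 + ((-1339 - 215) + 431)))/C = ((-40/61 + 4943)*(2625 + ((-1339 - 215) + 431)))/(-3926) = (301483*(2625 + (-1554 + 431))/61)*(-1/3926) = (301483*(2625 - 1123)/61)*(-1/3926) = ((301483/61)*1502)*(-1/3926) = (452827466/61)*(-1/3926) = -17416441/9211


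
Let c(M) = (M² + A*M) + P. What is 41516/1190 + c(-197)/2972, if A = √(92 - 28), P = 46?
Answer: 83873781/1768340 ≈ 47.431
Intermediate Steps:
A = 8 (A = √64 = 8)
c(M) = 46 + M² + 8*M (c(M) = (M² + 8*M) + 46 = 46 + M² + 8*M)
41516/1190 + c(-197)/2972 = 41516/1190 + (46 + (-197)² + 8*(-197))/2972 = 41516*(1/1190) + (46 + 38809 - 1576)*(1/2972) = 20758/595 + 37279*(1/2972) = 20758/595 + 37279/2972 = 83873781/1768340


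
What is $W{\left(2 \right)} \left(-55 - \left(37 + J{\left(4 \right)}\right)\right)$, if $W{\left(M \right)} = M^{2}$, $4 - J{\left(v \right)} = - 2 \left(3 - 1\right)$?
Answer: $-400$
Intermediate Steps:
$J{\left(v \right)} = 8$ ($J{\left(v \right)} = 4 - - 2 \left(3 - 1\right) = 4 - \left(-2\right) 2 = 4 - -4 = 4 + 4 = 8$)
$W{\left(2 \right)} \left(-55 - \left(37 + J{\left(4 \right)}\right)\right) = 2^{2} \left(-55 - 45\right) = 4 \left(-55 - 45\right) = 4 \left(-100\right) = -400$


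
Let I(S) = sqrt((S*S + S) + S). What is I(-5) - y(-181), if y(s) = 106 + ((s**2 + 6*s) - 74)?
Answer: -31707 + sqrt(15) ≈ -31703.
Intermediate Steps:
I(S) = sqrt(S**2 + 2*S) (I(S) = sqrt((S**2 + S) + S) = sqrt((S + S**2) + S) = sqrt(S**2 + 2*S))
y(s) = 32 + s**2 + 6*s (y(s) = 106 + (-74 + s**2 + 6*s) = 32 + s**2 + 6*s)
I(-5) - y(-181) = sqrt(-5*(2 - 5)) - (32 + (-181)**2 + 6*(-181)) = sqrt(-5*(-3)) - (32 + 32761 - 1086) = sqrt(15) - 1*31707 = sqrt(15) - 31707 = -31707 + sqrt(15)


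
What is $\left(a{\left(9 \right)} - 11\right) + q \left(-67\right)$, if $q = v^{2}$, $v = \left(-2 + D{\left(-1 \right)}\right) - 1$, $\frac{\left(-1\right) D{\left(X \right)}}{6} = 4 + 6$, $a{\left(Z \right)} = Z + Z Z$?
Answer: $-265844$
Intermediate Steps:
$a{\left(Z \right)} = Z + Z^{2}$
$D{\left(X \right)} = -60$ ($D{\left(X \right)} = - 6 \left(4 + 6\right) = \left(-6\right) 10 = -60$)
$v = -63$ ($v = \left(-2 - 60\right) - 1 = -62 - 1 = -63$)
$q = 3969$ ($q = \left(-63\right)^{2} = 3969$)
$\left(a{\left(9 \right)} - 11\right) + q \left(-67\right) = \left(9 \left(1 + 9\right) - 11\right) + 3969 \left(-67\right) = \left(9 \cdot 10 - 11\right) - 265923 = \left(90 - 11\right) - 265923 = 79 - 265923 = -265844$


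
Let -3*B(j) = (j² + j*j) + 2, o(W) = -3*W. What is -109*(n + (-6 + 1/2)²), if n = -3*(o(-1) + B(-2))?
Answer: -13625/4 ≈ -3406.3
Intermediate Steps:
B(j) = -⅔ - 2*j²/3 (B(j) = -((j² + j*j) + 2)/3 = -((j² + j²) + 2)/3 = -(2*j² + 2)/3 = -(2 + 2*j²)/3 = -⅔ - 2*j²/3)
n = 1 (n = -3*(-3*(-1) + (-⅔ - ⅔*(-2)²)) = -3*(3 + (-⅔ - ⅔*4)) = -3*(3 + (-⅔ - 8/3)) = -3*(3 - 10/3) = -3*(-⅓) = 1)
-109*(n + (-6 + 1/2)²) = -109*(1 + (-6 + 1/2)²) = -109*(1 + (-6 + ½)²) = -109*(1 + (-11/2)²) = -109*(1 + 121/4) = -109*125/4 = -13625/4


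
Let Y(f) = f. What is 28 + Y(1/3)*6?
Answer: 30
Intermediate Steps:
28 + Y(1/3)*6 = 28 + 6/3 = 28 + (⅓)*6 = 28 + 2 = 30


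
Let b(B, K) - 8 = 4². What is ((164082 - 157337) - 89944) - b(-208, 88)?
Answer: -83223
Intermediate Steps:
b(B, K) = 24 (b(B, K) = 8 + 4² = 8 + 16 = 24)
((164082 - 157337) - 89944) - b(-208, 88) = ((164082 - 157337) - 89944) - 1*24 = (6745 - 89944) - 24 = -83199 - 24 = -83223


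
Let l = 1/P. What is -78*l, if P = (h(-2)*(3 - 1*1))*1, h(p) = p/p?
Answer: -39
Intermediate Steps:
h(p) = 1
P = 2 (P = (1*(3 - 1*1))*1 = (1*(3 - 1))*1 = (1*2)*1 = 2*1 = 2)
l = 1/2 ≈ 0.50000
-78*l = -78*1/2 = -39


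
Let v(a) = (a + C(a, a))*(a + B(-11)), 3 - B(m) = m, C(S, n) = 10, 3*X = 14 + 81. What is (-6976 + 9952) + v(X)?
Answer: 43909/9 ≈ 4878.8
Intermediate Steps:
X = 95/3 (X = (14 + 81)/3 = (1/3)*95 = 95/3 ≈ 31.667)
B(m) = 3 - m
v(a) = (10 + a)*(14 + a) (v(a) = (a + 10)*(a + (3 - 1*(-11))) = (10 + a)*(a + (3 + 11)) = (10 + a)*(a + 14) = (10 + a)*(14 + a))
(-6976 + 9952) + v(X) = (-6976 + 9952) + (140 + (95/3)**2 + 24*(95/3)) = 2976 + (140 + 9025/9 + 760) = 2976 + 17125/9 = 43909/9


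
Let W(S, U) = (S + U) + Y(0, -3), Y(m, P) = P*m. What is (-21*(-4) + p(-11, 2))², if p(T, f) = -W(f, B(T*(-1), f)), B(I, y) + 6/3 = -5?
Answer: 7921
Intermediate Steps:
B(I, y) = -7 (B(I, y) = -2 - 5 = -7)
W(S, U) = S + U (W(S, U) = (S + U) - 3*0 = (S + U) + 0 = S + U)
p(T, f) = 7 - f (p(T, f) = -(f - 7) = -(-7 + f) = 7 - f)
(-21*(-4) + p(-11, 2))² = (-21*(-4) + (7 - 1*2))² = (84 + (7 - 2))² = (84 + 5)² = 89² = 7921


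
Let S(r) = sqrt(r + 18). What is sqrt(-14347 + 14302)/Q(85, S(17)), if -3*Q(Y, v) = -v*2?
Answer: 9*I*sqrt(7)/14 ≈ 1.7008*I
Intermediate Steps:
S(r) = sqrt(18 + r)
Q(Y, v) = 2*v/3 (Q(Y, v) = -(-v)*2/3 = -(-2)*v/3 = 2*v/3)
sqrt(-14347 + 14302)/Q(85, S(17)) = sqrt(-14347 + 14302)/((2*sqrt(18 + 17)/3)) = sqrt(-45)/((2*sqrt(35)/3)) = (3*I*sqrt(5))*(3*sqrt(35)/70) = 9*I*sqrt(7)/14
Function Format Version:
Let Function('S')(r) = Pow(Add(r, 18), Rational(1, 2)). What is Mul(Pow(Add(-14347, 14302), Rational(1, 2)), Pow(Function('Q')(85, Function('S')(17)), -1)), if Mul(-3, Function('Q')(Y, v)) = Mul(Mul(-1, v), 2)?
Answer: Mul(Rational(9, 14), I, Pow(7, Rational(1, 2))) ≈ Mul(1.7008, I)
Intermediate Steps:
Function('S')(r) = Pow(Add(18, r), Rational(1, 2))
Function('Q')(Y, v) = Mul(Rational(2, 3), v) (Function('Q')(Y, v) = Mul(Rational(-1, 3), Mul(Mul(-1, v), 2)) = Mul(Rational(-1, 3), Mul(-2, v)) = Mul(Rational(2, 3), v))
Mul(Pow(Add(-14347, 14302), Rational(1, 2)), Pow(Function('Q')(85, Function('S')(17)), -1)) = Mul(Pow(Add(-14347, 14302), Rational(1, 2)), Pow(Mul(Rational(2, 3), Pow(Add(18, 17), Rational(1, 2))), -1)) = Mul(Pow(-45, Rational(1, 2)), Pow(Mul(Rational(2, 3), Pow(35, Rational(1, 2))), -1)) = Mul(Mul(3, I, Pow(5, Rational(1, 2))), Mul(Rational(3, 70), Pow(35, Rational(1, 2)))) = Mul(Rational(9, 14), I, Pow(7, Rational(1, 2)))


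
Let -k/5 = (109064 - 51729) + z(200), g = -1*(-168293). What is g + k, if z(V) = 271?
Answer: -119737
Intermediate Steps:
g = 168293
k = -288030 (k = -5*((109064 - 51729) + 271) = -5*(57335 + 271) = -5*57606 = -288030)
g + k = 168293 - 288030 = -119737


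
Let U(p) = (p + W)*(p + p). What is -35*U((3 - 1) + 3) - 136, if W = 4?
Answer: -3286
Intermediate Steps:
U(p) = 2*p*(4 + p) (U(p) = (p + 4)*(p + p) = (4 + p)*(2*p) = 2*p*(4 + p))
-35*U((3 - 1) + 3) - 136 = -70*((3 - 1) + 3)*(4 + ((3 - 1) + 3)) - 136 = -70*(2 + 3)*(4 + (2 + 3)) - 136 = -70*5*(4 + 5) - 136 = -70*5*9 - 136 = -35*90 - 136 = -3150 - 136 = -3286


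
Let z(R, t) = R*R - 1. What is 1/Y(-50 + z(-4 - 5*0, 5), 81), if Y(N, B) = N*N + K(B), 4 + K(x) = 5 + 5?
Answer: 1/1231 ≈ 0.00081235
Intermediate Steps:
K(x) = 6 (K(x) = -4 + (5 + 5) = -4 + 10 = 6)
z(R, t) = -1 + R² (z(R, t) = R² - 1 = -1 + R²)
Y(N, B) = 6 + N² (Y(N, B) = N*N + 6 = N² + 6 = 6 + N²)
1/Y(-50 + z(-4 - 5*0, 5), 81) = 1/(6 + (-50 + (-1 + (-4 - 5*0)²))²) = 1/(6 + (-50 + (-1 + (-4 + 0)²))²) = 1/(6 + (-50 + (-1 + (-4)²))²) = 1/(6 + (-50 + (-1 + 16))²) = 1/(6 + (-50 + 15)²) = 1/(6 + (-35)²) = 1/(6 + 1225) = 1/1231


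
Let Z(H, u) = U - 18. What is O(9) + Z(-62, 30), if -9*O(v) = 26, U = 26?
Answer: 46/9 ≈ 5.1111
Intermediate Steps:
Z(H, u) = 8 (Z(H, u) = 26 - 18 = 8)
O(v) = -26/9 (O(v) = -⅑*26 = -26/9)
O(9) + Z(-62, 30) = -26/9 + 8 = 46/9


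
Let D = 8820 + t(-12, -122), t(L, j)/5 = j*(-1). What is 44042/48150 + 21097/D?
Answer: 143113661/45405450 ≈ 3.1519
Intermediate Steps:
t(L, j) = -5*j (t(L, j) = 5*(j*(-1)) = 5*(-j) = -5*j)
D = 9430 (D = 8820 - 5*(-122) = 8820 + 610 = 9430)
44042/48150 + 21097/D = 44042/48150 + 21097/9430 = 44042*(1/48150) + 21097*(1/9430) = 22021/24075 + 21097/9430 = 143113661/45405450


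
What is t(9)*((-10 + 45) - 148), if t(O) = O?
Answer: -1017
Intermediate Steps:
t(9)*((-10 + 45) - 148) = 9*((-10 + 45) - 148) = 9*(35 - 148) = 9*(-113) = -1017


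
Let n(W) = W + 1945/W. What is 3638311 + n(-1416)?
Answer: 5149841375/1416 ≈ 3.6369e+6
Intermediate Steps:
3638311 + n(-1416) = 3638311 + (-1416 + 1945/(-1416)) = 3638311 + (-1416 + 1945*(-1/1416)) = 3638311 + (-1416 - 1945/1416) = 3638311 - 2007001/1416 = 5149841375/1416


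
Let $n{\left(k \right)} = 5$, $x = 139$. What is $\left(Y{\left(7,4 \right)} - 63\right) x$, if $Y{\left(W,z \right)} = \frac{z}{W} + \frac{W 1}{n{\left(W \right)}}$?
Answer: $- \frac{296904}{35} \approx -8483.0$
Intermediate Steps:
$Y{\left(W,z \right)} = \frac{W}{5} + \frac{z}{W}$ ($Y{\left(W,z \right)} = \frac{z}{W} + \frac{W 1}{5} = \frac{z}{W} + W \frac{1}{5} = \frac{z}{W} + \frac{W}{5} = \frac{W}{5} + \frac{z}{W}$)
$\left(Y{\left(7,4 \right)} - 63\right) x = \left(\left(\frac{1}{5} \cdot 7 + \frac{4}{7}\right) - 63\right) 139 = \left(\left(\frac{7}{5} + 4 \cdot \frac{1}{7}\right) - 63\right) 139 = \left(\left(\frac{7}{5} + \frac{4}{7}\right) - 63\right) 139 = \left(\frac{69}{35} - 63\right) 139 = \left(- \frac{2136}{35}\right) 139 = - \frac{296904}{35}$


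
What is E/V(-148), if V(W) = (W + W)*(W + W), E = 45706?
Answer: 22853/43808 ≈ 0.52166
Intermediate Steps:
V(W) = 4*W² (V(W) = (2*W)*(2*W) = 4*W²)
E/V(-148) = 45706/((4*(-148)²)) = 45706/((4*21904)) = 45706/87616 = 45706*(1/87616) = 22853/43808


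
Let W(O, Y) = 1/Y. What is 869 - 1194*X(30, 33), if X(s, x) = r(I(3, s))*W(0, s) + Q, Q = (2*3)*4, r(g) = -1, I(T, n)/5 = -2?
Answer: -138736/5 ≈ -27747.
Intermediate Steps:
I(T, n) = -10 (I(T, n) = 5*(-2) = -10)
Q = 24 (Q = 6*4 = 24)
X(s, x) = 24 - 1/s (X(s, x) = -1/s + 24 = 24 - 1/s)
869 - 1194*X(30, 33) = 869 - 1194*(24 - 1/30) = 869 - 1194*719/30 = 869 - 143081/5 = -138736/5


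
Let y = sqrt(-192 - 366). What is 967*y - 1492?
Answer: -1492 + 2901*I*sqrt(62) ≈ -1492.0 + 22843.0*I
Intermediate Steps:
y = 3*I*sqrt(62) (y = sqrt(-558) = 3*I*sqrt(62) ≈ 23.622*I)
967*y - 1492 = 967*(3*I*sqrt(62)) - 1492 = 2901*I*sqrt(62) - 1492 = -1492 + 2901*I*sqrt(62)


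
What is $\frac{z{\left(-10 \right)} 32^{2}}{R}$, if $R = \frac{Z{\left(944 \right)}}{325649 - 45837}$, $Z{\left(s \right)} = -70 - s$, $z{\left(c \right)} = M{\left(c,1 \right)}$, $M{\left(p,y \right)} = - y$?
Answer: $\frac{11020288}{39} \approx 2.8257 \cdot 10^{5}$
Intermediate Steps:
$z{\left(c \right)} = -1$ ($z{\left(c \right)} = \left(-1\right) 1 = -1$)
$R = - \frac{39}{10762}$ ($R = \frac{-70 - 944}{325649 - 45837} = \frac{-70 - 944}{279812} = \left(-1014\right) \frac{1}{279812} = - \frac{39}{10762} \approx -0.0036239$)
$\frac{z{\left(-10 \right)} 32^{2}}{R} = \frac{\left(-1\right) 32^{2}}{- \frac{39}{10762}} = \left(-1\right) 1024 \left(- \frac{10762}{39}\right) = \left(-1024\right) \left(- \frac{10762}{39}\right) = \frac{11020288}{39}$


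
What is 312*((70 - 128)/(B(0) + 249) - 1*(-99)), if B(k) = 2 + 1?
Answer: 647140/21 ≈ 30816.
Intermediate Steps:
B(k) = 3
312*((70 - 128)/(B(0) + 249) - 1*(-99)) = 312*((70 - 128)/(3 + 249) - 1*(-99)) = 312*(-58/252 + 99) = 312*(-58*1/252 + 99) = 312*(-29/126 + 99) = 312*(12445/126) = 647140/21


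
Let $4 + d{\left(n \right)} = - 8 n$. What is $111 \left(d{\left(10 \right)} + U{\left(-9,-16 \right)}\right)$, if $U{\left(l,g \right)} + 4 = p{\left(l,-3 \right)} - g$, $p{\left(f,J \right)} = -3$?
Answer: $-8325$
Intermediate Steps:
$d{\left(n \right)} = -4 - 8 n$
$U{\left(l,g \right)} = -7 - g$ ($U{\left(l,g \right)} = -4 - \left(3 + g\right) = -7 - g$)
$111 \left(d{\left(10 \right)} + U{\left(-9,-16 \right)}\right) = 111 \left(\left(-4 - 80\right) - -9\right) = 111 \left(\left(-4 - 80\right) + \left(-7 + 16\right)\right) = 111 \left(-84 + 9\right) = 111 \left(-75\right) = -8325$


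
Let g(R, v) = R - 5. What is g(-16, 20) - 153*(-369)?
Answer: 56436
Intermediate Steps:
g(R, v) = -5 + R
g(-16, 20) - 153*(-369) = (-5 - 16) - 153*(-369) = -21 + 56457 = 56436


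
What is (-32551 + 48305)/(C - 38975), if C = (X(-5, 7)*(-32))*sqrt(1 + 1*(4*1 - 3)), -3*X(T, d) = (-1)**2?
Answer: -5526109350/13671453577 - 1512384*sqrt(2)/13671453577 ≈ -0.40436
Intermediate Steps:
X(T, d) = -1/3 (X(T, d) = -1/3*(-1)**2 = -1/3*1 = -1/3)
C = 32*sqrt(2)/3 (C = (-1/3*(-32))*sqrt(1 + 1*(4*1 - 3)) = 32*sqrt(1 + 1*(4 - 3))/3 = 32*sqrt(1 + 1*1)/3 = 32*sqrt(1 + 1)/3 = 32*sqrt(2)/3 ≈ 15.085)
(-32551 + 48305)/(C - 38975) = (-32551 + 48305)/(32*sqrt(2)/3 - 38975) = 15754/(-38975 + 32*sqrt(2)/3)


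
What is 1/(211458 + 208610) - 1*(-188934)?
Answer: 79365127513/420068 ≈ 1.8893e+5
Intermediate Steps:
1/(211458 + 208610) - 1*(-188934) = 1/420068 + 188934 = 79365127513/420068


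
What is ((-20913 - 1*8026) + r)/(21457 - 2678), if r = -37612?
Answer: -66551/18779 ≈ -3.5439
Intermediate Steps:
((-20913 - 1*8026) + r)/(21457 - 2678) = ((-20913 - 1*8026) - 37612)/(21457 - 2678) = ((-20913 - 8026) - 37612)/18779 = (-28939 - 37612)*(1/18779) = -66551*1/18779 = -66551/18779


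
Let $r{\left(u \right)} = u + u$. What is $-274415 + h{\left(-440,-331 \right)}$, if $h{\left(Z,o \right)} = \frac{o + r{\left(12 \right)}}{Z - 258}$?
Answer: $- \frac{191541363}{698} \approx -2.7441 \cdot 10^{5}$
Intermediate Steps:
$r{\left(u \right)} = 2 u$
$h{\left(Z,o \right)} = \frac{24 + o}{-258 + Z}$ ($h{\left(Z,o \right)} = \frac{o + 2 \cdot 12}{Z - 258} = \frac{o + 24}{-258 + Z} = \frac{24 + o}{-258 + Z}$)
$-274415 + h{\left(-440,-331 \right)} = -274415 + \frac{24 - 331}{-258 - 440} = -274415 + \frac{1}{-698} \left(-307\right) = -274415 - - \frac{307}{698} = -274415 + \frac{307}{698} = - \frac{191541363}{698}$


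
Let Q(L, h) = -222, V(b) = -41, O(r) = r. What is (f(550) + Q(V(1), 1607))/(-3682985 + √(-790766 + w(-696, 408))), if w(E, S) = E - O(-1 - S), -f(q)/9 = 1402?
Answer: 23644763700/6782189650639 + 6420*I*√791053/6782189650639 ≈ 0.0034863 + 8.4191e-7*I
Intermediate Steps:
f(q) = -12618 (f(q) = -9*1402 = -12618)
w(E, S) = 1 + E + S (w(E, S) = E - (-1 - S) = E + (1 + S) = 1 + E + S)
(f(550) + Q(V(1), 1607))/(-3682985 + √(-790766 + w(-696, 408))) = (-12618 - 222)/(-3682985 + √(-790766 + (1 - 696 + 408))) = -12840/(-3682985 + √(-790766 - 287)) = -12840/(-3682985 + √(-791053)) = -12840/(-3682985 + I*√791053)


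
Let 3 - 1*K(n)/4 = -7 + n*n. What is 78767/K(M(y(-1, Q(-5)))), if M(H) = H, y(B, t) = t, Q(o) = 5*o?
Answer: -78767/2460 ≈ -32.019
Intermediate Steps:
K(n) = 40 - 4*n² (K(n) = 12 - 4*(-7 + n*n) = 12 - 4*(-7 + n²) = 12 + (28 - 4*n²) = 40 - 4*n²)
78767/K(M(y(-1, Q(-5)))) = 78767/(40 - 4*(5*(-5))²) = 78767/(40 - 4*(-25)²) = 78767/(40 - 4*625) = 78767/(40 - 2500) = 78767/(-2460) = 78767*(-1/2460) = -78767/2460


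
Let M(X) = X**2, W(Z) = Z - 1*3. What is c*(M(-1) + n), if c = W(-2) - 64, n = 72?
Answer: -5037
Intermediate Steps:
W(Z) = -3 + Z (W(Z) = Z - 3 = -3 + Z)
c = -69 (c = (-3 - 2) - 64 = -5 - 64 = -69)
c*(M(-1) + n) = -69*((-1)**2 + 72) = -69*(1 + 72) = -69*73 = -5037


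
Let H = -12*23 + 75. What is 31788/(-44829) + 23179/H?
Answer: -116164531/1001181 ≈ -116.03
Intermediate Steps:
H = -201 (H = -276 + 75 = -201)
31788/(-44829) + 23179/H = 31788/(-44829) + 23179/(-201) = 31788*(-1/44829) + 23179*(-1/201) = -3532/4981 - 23179/201 = -116164531/1001181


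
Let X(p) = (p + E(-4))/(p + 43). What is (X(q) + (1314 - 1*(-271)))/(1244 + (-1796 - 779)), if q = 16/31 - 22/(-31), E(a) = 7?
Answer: -724430/608267 ≈ -1.1910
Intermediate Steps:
q = 38/31 (q = 16*(1/31) - 22*(-1/31) = 16/31 + 22/31 = 38/31 ≈ 1.2258)
X(p) = (7 + p)/(43 + p) (X(p) = (p + 7)/(p + 43) = (7 + p)/(43 + p))
(X(q) + (1314 - 1*(-271)))/(1244 + (-1796 - 779)) = ((7 + 38/31)/(43 + 38/31) + (1314 - 1*(-271)))/(1244 + (-1796 - 779)) = ((255/31)/(1371/31) + (1314 + 271))/(1244 - 2575) = ((31/1371)*(255/31) + 1585)/(-1331) = (85/457 + 1585)*(-1/1331) = (724430/457)*(-1/1331) = -724430/608267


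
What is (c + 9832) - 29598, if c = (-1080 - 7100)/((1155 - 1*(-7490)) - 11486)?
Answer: -56147026/2841 ≈ -19763.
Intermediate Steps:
c = 8180/2841 (c = -8180/((1155 + 7490) - 11486) = -8180/(8645 - 11486) = -8180/(-2841) = -8180*(-1/2841) = 8180/2841 ≈ 2.8793)
(c + 9832) - 29598 = (8180/2841 + 9832) - 29598 = 27940892/2841 - 29598 = -56147026/2841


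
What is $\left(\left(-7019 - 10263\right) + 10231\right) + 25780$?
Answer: $18729$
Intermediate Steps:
$\left(\left(-7019 - 10263\right) + 10231\right) + 25780 = \left(-17282 + 10231\right) + 25780 = -7051 + 25780 = 18729$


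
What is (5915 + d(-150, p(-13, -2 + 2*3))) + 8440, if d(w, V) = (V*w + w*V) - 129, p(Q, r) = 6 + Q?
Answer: 16326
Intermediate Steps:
d(w, V) = -129 + 2*V*w (d(w, V) = (V*w + V*w) - 129 = 2*V*w - 129 = -129 + 2*V*w)
(5915 + d(-150, p(-13, -2 + 2*3))) + 8440 = (5915 + (-129 + 2*(6 - 13)*(-150))) + 8440 = (5915 + (-129 + 2*(-7)*(-150))) + 8440 = (5915 + (-129 + 2100)) + 8440 = (5915 + 1971) + 8440 = 7886 + 8440 = 16326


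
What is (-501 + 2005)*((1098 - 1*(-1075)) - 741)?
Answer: 2153728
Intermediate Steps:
(-501 + 2005)*((1098 - 1*(-1075)) - 741) = 1504*((1098 + 1075) - 741) = 1504*(2173 - 741) = 1504*1432 = 2153728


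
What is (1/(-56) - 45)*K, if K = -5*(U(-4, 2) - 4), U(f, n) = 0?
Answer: -12605/14 ≈ -900.36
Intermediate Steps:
K = 20 (K = -5*(0 - 4) = -5*(-4) = 20)
(1/(-56) - 45)*K = (1/(-56) - 45)*20 = (-1/56 - 45)*20 = -2521/56*20 = -12605/14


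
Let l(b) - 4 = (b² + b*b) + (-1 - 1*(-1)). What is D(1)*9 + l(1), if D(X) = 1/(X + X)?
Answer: 21/2 ≈ 10.500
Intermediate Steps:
D(X) = 1/(2*X)
l(b) = 4 + 2*b² (l(b) = 4 + ((b² + b*b) + (-1 - 1*(-1))) = 4 + ((b² + b²) + (-1 + 1)) = 4 + (2*b² + 0) = 4 + 2*b²)
D(1)*9 + l(1) = ((½)/1)*9 + (4 + 2*1²) = ((½)*1)*9 + (4 + 2*1) = (½)*9 + (4 + 2) = 9/2 + 6 = 21/2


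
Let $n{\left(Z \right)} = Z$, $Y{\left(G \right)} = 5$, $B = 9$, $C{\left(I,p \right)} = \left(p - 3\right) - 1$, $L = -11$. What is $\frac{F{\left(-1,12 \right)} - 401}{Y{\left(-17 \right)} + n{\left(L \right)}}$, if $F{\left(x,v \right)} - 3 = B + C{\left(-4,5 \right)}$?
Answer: $\frac{194}{3} \approx 64.667$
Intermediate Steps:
$C{\left(I,p \right)} = -4 + p$ ($C{\left(I,p \right)} = \left(-3 + p\right) - 1 = -4 + p$)
$F{\left(x,v \right)} = 13$ ($F{\left(x,v \right)} = 3 + \left(9 + \left(-4 + 5\right)\right) = 3 + \left(9 + 1\right) = 3 + 10 = 13$)
$\frac{F{\left(-1,12 \right)} - 401}{Y{\left(-17 \right)} + n{\left(L \right)}} = \frac{13 - 401}{5 - 11} = - \frac{388}{-6} = \left(-388\right) \left(- \frac{1}{6}\right) = \frac{194}{3}$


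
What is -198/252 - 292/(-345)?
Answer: 293/4830 ≈ 0.060663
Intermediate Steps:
-198/252 - 292/(-345) = -198*1/252 - 292*(-1/345) = -11/14 + 292/345 = 293/4830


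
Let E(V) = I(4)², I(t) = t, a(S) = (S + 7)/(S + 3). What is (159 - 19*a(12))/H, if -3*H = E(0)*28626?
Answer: -253/286260 ≈ -0.00088381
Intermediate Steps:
a(S) = (7 + S)/(3 + S)
E(V) = 16 (E(V) = 4² = 16)
H = -152672 (H = -16*28626/3 = -⅓*458016 = -152672)
(159 - 19*a(12))/H = (159 - 19*(7 + 12)/(3 + 12))/(-152672) = (159 - 19*19/15)*(-1/152672) = (159 - 361/15)*(-1/152672) = (2024/15)*(-1/152672) = -253/286260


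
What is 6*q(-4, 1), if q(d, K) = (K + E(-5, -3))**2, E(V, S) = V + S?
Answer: 294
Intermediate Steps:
E(V, S) = S + V
q(d, K) = (-8 + K)**2 (q(d, K) = (K + (-3 - 5))**2 = (K - 8)**2 = (-8 + K)**2)
6*q(-4, 1) = 6*(-8 + 1)**2 = 6*(-7)**2 = 6*49 = 294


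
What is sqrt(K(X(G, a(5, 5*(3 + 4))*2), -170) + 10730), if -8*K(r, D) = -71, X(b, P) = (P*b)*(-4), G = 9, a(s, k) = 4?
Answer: sqrt(171822)/4 ≈ 103.63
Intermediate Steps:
X(b, P) = -4*P*b
K(r, D) = 71/8 (K(r, D) = -1/8*(-71) = 71/8)
sqrt(K(X(G, a(5, 5*(3 + 4))*2), -170) + 10730) = sqrt(71/8 + 10730) = sqrt(85911/8) = sqrt(171822)/4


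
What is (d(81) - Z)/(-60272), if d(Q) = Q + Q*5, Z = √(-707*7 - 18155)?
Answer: -243/30136 + 19*I/7534 ≈ -0.0080635 + 0.0025219*I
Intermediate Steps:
Z = 152*I (Z = √(-4949 - 18155) = √(-23104) = 152*I ≈ 152.0*I)
d(Q) = 6*Q (d(Q) = Q + 5*Q = 6*Q)
(d(81) - Z)/(-60272) = (6*81 - 152*I)/(-60272) = (486 - 152*I)*(-1/60272) = -243/30136 + 19*I/7534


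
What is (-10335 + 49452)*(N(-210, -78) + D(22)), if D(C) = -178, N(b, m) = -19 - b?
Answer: 508521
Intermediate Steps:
(-10335 + 49452)*(N(-210, -78) + D(22)) = (-10335 + 49452)*((-19 - 1*(-210)) - 178) = 39117*((-19 + 210) - 178) = 39117*(191 - 178) = 39117*13 = 508521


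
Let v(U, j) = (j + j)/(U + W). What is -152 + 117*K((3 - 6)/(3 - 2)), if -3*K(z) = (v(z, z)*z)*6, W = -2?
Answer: 3452/5 ≈ 690.40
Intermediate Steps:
v(U, j) = 2*j/(-2 + U) (v(U, j) = (j + j)/(U - 2) = (2*j)/(-2 + U) = 2*j/(-2 + U))
K(z) = -4*z**2/(-2 + z) (K(z) = -(2*z/(-2 + z))*z*6/3 = -2*z**2/(-2 + z)*6/3 = -4*z**2/(-2 + z))
-152 + 117*K((3 - 6)/(3 - 2)) = -152 + 117*(-4*((3 - 6)/(3 - 2))**2/(-2 + (3 - 6)/(3 - 2))) = -152 + 117*(-4*(-3/1)**2/(-2 - 3/1)) = -152 + 117*(-4*(-3*1)**2/(-2 - 3*1)) = -152 + 117*(-4*(-3)**2/(-2 - 3)) = -152 + 117*(-4*9/(-5)) = -152 + 117*(-4*9*(-1/5)) = -152 + 117*(36/5) = -152 + 4212/5 = 3452/5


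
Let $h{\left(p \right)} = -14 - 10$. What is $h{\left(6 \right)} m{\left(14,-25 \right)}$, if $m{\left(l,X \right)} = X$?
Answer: $600$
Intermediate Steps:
$h{\left(p \right)} = -24$ ($h{\left(p \right)} = -14 - 10 = -24$)
$h{\left(6 \right)} m{\left(14,-25 \right)} = \left(-24\right) \left(-25\right) = 600$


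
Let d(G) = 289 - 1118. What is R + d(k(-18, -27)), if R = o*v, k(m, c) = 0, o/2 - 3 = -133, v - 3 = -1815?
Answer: 470291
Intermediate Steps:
v = -1812 (v = 3 - 1815 = -1812)
o = -260 (o = 6 + 2*(-133) = 6 - 266 = -260)
d(G) = -829
R = 471120 (R = -260*(-1812) = 471120)
R + d(k(-18, -27)) = 471120 - 829 = 470291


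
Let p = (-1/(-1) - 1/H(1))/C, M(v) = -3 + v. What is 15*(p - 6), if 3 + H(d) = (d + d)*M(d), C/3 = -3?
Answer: -1930/21 ≈ -91.905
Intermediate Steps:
C = -9 (C = 3*(-3) = -9)
H(d) = -3 + 2*d*(-3 + d) (H(d) = -3 + (d + d)*(-3 + d) = -3 + (2*d)*(-3 + d) = -3 + 2*d*(-3 + d))
p = -8/63 (p = (-1/(-1) - 1/(-3 + 2*1*(-3 + 1)))/(-9) = (-1*(-1) - 1/(-3 + 2*1*(-2)))*(-⅑) = (1 - 1/(-3 - 4))*(-⅑) = (1 - 1/(-7))*(-⅑) = (1 - 1*(-⅐))*(-⅑) = (1 + ⅐)*(-⅑) = (8/7)*(-⅑) = -8/63 ≈ -0.12698)
15*(p - 6) = 15*(-8/63 - 6) = 15*(-386/63) = -1930/21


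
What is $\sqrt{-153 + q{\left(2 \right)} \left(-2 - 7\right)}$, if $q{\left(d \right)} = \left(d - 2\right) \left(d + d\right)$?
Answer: $3 i \sqrt{17} \approx 12.369 i$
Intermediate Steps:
$q{\left(d \right)} = 2 d \left(-2 + d\right)$ ($q{\left(d \right)} = \left(-2 + d\right) 2 d = 2 d \left(-2 + d\right)$)
$\sqrt{-153 + q{\left(2 \right)} \left(-2 - 7\right)} = \sqrt{-153 + 2 \cdot 2 \left(-2 + 2\right) \left(-2 - 7\right)} = \sqrt{-153 + 2 \cdot 2 \cdot 0 \left(-2 - 7\right)} = \sqrt{-153 + 0 \left(-9\right)} = \sqrt{-153 + 0} = \sqrt{-153} = 3 i \sqrt{17}$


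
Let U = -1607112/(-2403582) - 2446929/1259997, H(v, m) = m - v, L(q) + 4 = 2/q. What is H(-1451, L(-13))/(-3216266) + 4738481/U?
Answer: -33334228232301108183580001/8957961326182912134 ≈ -3.7212e+6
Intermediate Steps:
L(q) = -4 + 2/q
U = -214246566723/168250339403 (U = -1607112*(-1/2403582) - 2446929*1/1259997 = 267852/400597 - 815643/419999 = -214246566723/168250339403 ≈ -1.2734)
H(-1451, L(-13))/(-3216266) + 4738481/U = ((-4 + 2/(-13)) - 1*(-1451))/(-3216266) + 4738481/(-214246566723/168250339403) = ((-4 + 2*(-1/13)) + 1451)*(-1/3216266) + 4738481*(-168250339403/214246566723) = ((-4 - 2/13) + 1451)*(-1/3216266) - 797251036504666843/214246566723 = (-54/13 + 1451)*(-1/3216266) - 797251036504666843/214246566723 = (18809/13)*(-1/3216266) - 797251036504666843/214246566723 = -18809/41811458 - 797251036504666843/214246566723 = -33334228232301108183580001/8957961326182912134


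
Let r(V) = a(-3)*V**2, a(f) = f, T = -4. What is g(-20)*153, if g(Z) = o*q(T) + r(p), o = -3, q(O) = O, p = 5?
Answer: -9639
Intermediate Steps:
r(V) = -3*V**2
g(Z) = -63 (g(Z) = -3*(-4) - 3*5**2 = 12 - 3*25 = 12 - 75 = -63)
g(-20)*153 = -63*153 = -9639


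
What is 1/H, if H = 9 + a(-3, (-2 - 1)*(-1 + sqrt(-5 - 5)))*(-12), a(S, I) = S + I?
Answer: 1/1449 - 4*I*sqrt(10)/1449 ≈ 0.00069013 - 0.0087295*I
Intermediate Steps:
a(S, I) = I + S
H = 9 + 36*I*sqrt(10) (H = 9 + ((-2 - 1)*(-1 + sqrt(-5 - 5)) - 3)*(-12) = 9 + (-3*(-1 + sqrt(-10)) - 3)*(-12) = 9 + (-3*(-1 + I*sqrt(10)) - 3)*(-12) = 9 + ((3 - 3*I*sqrt(10)) - 3)*(-12) = 9 - 3*I*sqrt(10)*(-12) = 9 + 36*I*sqrt(10) ≈ 9.0 + 113.84*I)
1/H = 1/(9 + 36*I*sqrt(10))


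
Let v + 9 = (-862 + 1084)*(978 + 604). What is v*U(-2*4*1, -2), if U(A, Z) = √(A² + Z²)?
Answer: 702390*√17 ≈ 2.8960e+6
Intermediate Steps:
v = 351195 (v = -9 + (-862 + 1084)*(978 + 604) = -9 + 222*1582 = -9 + 351204 = 351195)
v*U(-2*4*1, -2) = 351195*√((-2*4*1)² + (-2)²) = 351195*√((-8*1)² + 4) = 351195*√((-8)² + 4) = 351195*√(64 + 4) = 351195*√68 = 351195*(2*√17) = 702390*√17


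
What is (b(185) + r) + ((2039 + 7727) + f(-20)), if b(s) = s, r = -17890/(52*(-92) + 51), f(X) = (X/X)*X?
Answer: 47021313/4733 ≈ 9934.8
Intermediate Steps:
f(X) = X (f(X) = 1*X = X)
r = 17890/4733 (r = -17890/(-4784 + 51) = -17890/(-4733) = -17890*(-1/4733) = 17890/4733 ≈ 3.7798)
(b(185) + r) + ((2039 + 7727) + f(-20)) = (185 + 17890/4733) + ((2039 + 7727) - 20) = 893495/4733 + (9766 - 20) = 893495/4733 + 9746 = 47021313/4733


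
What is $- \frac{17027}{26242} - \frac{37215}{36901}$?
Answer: $- \frac{1604909357}{968356042} \approx -1.6574$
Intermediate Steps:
$- \frac{17027}{26242} - \frac{37215}{36901} = - \frac{1604909357}{968356042}$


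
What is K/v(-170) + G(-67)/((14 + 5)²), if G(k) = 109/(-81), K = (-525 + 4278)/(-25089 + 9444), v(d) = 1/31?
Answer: -1134563656/152491815 ≈ -7.4402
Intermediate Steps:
v(d) = 1/31
K = -1251/5215 (K = 3753/(-15645) = 3753*(-1/15645) = -1251/5215 ≈ -0.23988)
G(k) = -109/81 (G(k) = 109*(-1/81) = -109/81)
K/v(-170) + G(-67)/((14 + 5)²) = -1251/(5215*1/31) - 109/(81*(14 + 5)²) = -1251/5215*31 - 109/(81*(19²)) = -38781/5215 - 109/81/361 = -38781/5215 - 109/81*1/361 = -38781/5215 - 109/29241 = -1134563656/152491815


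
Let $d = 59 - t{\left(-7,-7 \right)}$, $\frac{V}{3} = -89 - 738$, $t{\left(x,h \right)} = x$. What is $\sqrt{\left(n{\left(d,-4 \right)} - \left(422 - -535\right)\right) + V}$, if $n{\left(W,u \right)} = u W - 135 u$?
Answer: $i \sqrt{3162} \approx 56.232 i$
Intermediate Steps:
$V = -2481$ ($V = 3 \left(-89 - 738\right) = 3 \left(-827\right) = -2481$)
$d = 66$ ($d = 59 - -7 = 59 + 7 = 66$)
$n{\left(W,u \right)} = - 135 u + W u$ ($n{\left(W,u \right)} = W u - 135 u = - 135 u + W u$)
$\sqrt{\left(n{\left(d,-4 \right)} - \left(422 - -535\right)\right) + V} = \sqrt{\left(- 4 \left(-135 + 66\right) - \left(422 - -535\right)\right) - 2481} = \sqrt{\left(\left(-4\right) \left(-69\right) - \left(422 + 535\right)\right) - 2481} = \sqrt{\left(276 - 957\right) - 2481} = \sqrt{-681 - 2481} = \sqrt{-3162} = i \sqrt{3162}$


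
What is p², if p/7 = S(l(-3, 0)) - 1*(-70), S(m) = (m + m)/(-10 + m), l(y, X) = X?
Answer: 240100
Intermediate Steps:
S(m) = 2*m/(-10 + m) (S(m) = (2*m)/(-10 + m) = 2*m/(-10 + m))
p = 490 (p = 7*(2*0/(-10 + 0) - 1*(-70)) = 7*(2*0/(-10) + 70) = 7*(2*0*(-⅒) + 70) = 7*(0 + 70) = 7*70 = 490)
p² = 490² = 240100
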